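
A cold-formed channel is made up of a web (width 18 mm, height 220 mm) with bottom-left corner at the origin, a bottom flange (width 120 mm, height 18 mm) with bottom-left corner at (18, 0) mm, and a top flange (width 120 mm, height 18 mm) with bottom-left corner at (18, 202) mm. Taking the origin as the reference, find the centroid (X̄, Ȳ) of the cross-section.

Part | A | x̄ᵢ | ȳᵢ | A·x̄ᵢ | A·ȳᵢ
web | 3960.00 | 9.00 | 110.00 | 35640.00 | 435600.00
bottom flange | 2160.00 | 78.00 | 9.00 | 168480.00 | 19440.00
top flange | 2160.00 | 78.00 | 211.00 | 168480.00 | 455760.00
Σ | 8280.00 |  |  | 372600.00 | 910800.00
X̄ = 372600.00 / 8280.00 = 45.00 mm
Ȳ = 910800.00 / 8280.00 = 110.00 mm

X̄ = 45.00 mm, Ȳ = 110.00 mm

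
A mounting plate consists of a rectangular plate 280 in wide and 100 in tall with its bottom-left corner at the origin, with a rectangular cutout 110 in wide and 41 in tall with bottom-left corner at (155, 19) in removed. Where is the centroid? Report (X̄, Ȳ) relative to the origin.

plate: A = 280 × 100 = 28000.00, centroid at (140.00, 50.00).
hole: A = −(110 × 41) = -4510.00, centroid at (210.00, 39.50).
ΣA = 23490.00 in², ΣAX̄ = 2972900.00 in³, ΣAȲ = 1221855.00 in³.
X̄ = 2972900.00/23490.00 = 126.56 in; Ȳ = 1221855.00/23490.00 = 52.02 in.

X̄ = 126.56 in, Ȳ = 52.02 in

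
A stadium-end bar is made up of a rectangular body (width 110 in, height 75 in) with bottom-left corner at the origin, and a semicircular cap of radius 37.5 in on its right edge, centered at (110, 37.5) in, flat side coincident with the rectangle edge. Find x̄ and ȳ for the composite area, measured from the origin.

Part | A | x̄ᵢ | ȳᵢ | A·x̄ᵢ | A·ȳᵢ
rectangular body | 8250.00 | 55.00 | 37.50 | 453750.00 | 309375.00
semicircular end | 2208.93 | 125.92 | 37.50 | 278138.81 | 82834.96
Σ | 10458.93 |  |  | 731888.81 | 392209.96
x̄ = 731888.81 / 10458.93 = 69.98 in
ȳ = 392209.96 / 10458.93 = 37.50 in

x̄ = 69.98 in, ȳ = 37.50 in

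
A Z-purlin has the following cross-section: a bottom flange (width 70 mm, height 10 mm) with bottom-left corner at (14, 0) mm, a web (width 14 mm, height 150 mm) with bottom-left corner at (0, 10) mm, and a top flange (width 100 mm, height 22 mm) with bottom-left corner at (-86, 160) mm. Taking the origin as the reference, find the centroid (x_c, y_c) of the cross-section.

x_c = -6.04 mm, y_c = 111.64 mm

Part | A | x̄ᵢ | ȳᵢ | A·x̄ᵢ | A·ȳᵢ
bottom flange | 700.00 | 49.00 | 5.00 | 34300.00 | 3500.00
web | 2100.00 | 7.00 | 85.00 | 14700.00 | 178500.00
top flange | 2200.00 | -36.00 | 171.00 | -79200.00 | 376200.00
Σ | 5000.00 |  |  | -30200.00 | 558200.00
x_c = -30200.00 / 5000.00 = -6.04 mm
y_c = 558200.00 / 5000.00 = 111.64 mm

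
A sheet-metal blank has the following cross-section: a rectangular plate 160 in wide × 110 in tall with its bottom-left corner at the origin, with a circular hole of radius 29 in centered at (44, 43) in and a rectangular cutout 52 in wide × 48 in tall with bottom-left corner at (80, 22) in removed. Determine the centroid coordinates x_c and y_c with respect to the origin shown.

Part | A | x̄ᵢ | ȳᵢ | A·x̄ᵢ | A·ȳᵢ
plate | 17600.00 | 80.00 | 55.00 | 1408000.00 | 968000.00
hole 1 | -2642.08 | 44.00 | 43.00 | -116251.49 | -113609.42
hole 2 | -2496.00 | 106.00 | 46.00 | -264576.00 | -114816.00
Σ | 12461.92 |  |  | 1027172.51 | 739574.58
x_c = 1027172.51 / 12461.92 = 82.42 in
y_c = 739574.58 / 12461.92 = 59.35 in

x_c = 82.42 in, y_c = 59.35 in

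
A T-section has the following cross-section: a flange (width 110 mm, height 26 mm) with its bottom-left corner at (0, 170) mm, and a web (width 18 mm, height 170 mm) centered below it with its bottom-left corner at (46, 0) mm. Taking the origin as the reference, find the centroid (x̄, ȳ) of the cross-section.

x̄ = 55.00 mm, ȳ = 132.34 mm

web: A = 18 × 170 = 3060.00, centroid at (55.00, 85.00).
flange: A = 110 × 26 = 2860.00, centroid at (55.00, 183.00).
ΣA = 5920.00 mm², ΣAx̄ = 325600.00 mm³, ΣAȳ = 783480.00 mm³.
x̄ = 325600.00/5920.00 = 55.00 mm; ȳ = 783480.00/5920.00 = 132.34 mm.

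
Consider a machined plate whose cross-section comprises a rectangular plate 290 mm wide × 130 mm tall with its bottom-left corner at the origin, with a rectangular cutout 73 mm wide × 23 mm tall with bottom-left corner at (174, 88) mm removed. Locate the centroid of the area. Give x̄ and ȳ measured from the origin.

Part | A | x̄ᵢ | ȳᵢ | A·x̄ᵢ | A·ȳᵢ
plate | 37700.00 | 145.00 | 65.00 | 5466500.00 | 2450500.00
hole | -1679.00 | 210.50 | 99.50 | -353429.50 | -167060.50
Σ | 36021.00 |  |  | 5113070.50 | 2283439.50
x̄ = 5113070.50 / 36021.00 = 141.95 mm
ȳ = 2283439.50 / 36021.00 = 63.39 mm

x̄ = 141.95 mm, ȳ = 63.39 mm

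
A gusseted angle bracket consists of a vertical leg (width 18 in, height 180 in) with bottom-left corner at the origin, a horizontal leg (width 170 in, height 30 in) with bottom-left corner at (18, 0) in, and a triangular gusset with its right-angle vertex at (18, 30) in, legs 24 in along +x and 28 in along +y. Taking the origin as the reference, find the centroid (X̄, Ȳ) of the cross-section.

X̄ = 64.91 in, Ȳ = 43.95 in

vertical leg: A = 18 × 180 = 3240.00, centroid at (9.00, 90.00).
horizontal leg: A = 170 × 30 = 5100.00, centroid at (103.00, 15.00).
gusset: A = ½·24·28 = 336.00, centroid at (26.00, 39.33).
ΣA = 8676.00 in², ΣAX̄ = 563196.00 in³, ΣAȲ = 381316.00 in³.
X̄ = 563196.00/8676.00 = 64.91 in; Ȳ = 381316.00/8676.00 = 43.95 in.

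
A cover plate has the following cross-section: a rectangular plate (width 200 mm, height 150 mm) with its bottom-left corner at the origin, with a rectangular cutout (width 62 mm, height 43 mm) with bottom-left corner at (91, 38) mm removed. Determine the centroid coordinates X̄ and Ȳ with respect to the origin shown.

Part | A | x̄ᵢ | ȳᵢ | A·x̄ᵢ | A·ȳᵢ
plate | 30000.00 | 100.00 | 75.00 | 3000000.00 | 2250000.00
hole | -2666.00 | 122.00 | 59.50 | -325252.00 | -158627.00
Σ | 27334.00 |  |  | 2674748.00 | 2091373.00
X̄ = 2674748.00 / 27334.00 = 97.85 mm
Ȳ = 2091373.00 / 27334.00 = 76.51 mm

X̄ = 97.85 mm, Ȳ = 76.51 mm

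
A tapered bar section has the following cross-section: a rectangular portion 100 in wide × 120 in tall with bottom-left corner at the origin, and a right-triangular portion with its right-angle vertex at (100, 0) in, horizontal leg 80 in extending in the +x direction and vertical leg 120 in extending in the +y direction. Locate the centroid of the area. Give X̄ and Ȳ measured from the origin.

rectangular portion: A = 100 × 120 = 12000.00, centroid at (50.00, 60.00).
triangular portion: A = ½·80·120 = 4800.00, centroid at (126.67, 40.00).
ΣA = 16800.00 in²
ΣAX̄ = (12000.00)(50.00) + (4800.00)(126.67) = 1208000.00 in³
ΣAȲ = (12000.00)(60.00) + (4800.00)(40.00) = 912000.00 in³
X̄ = 1208000.00 / 16800.00 = 71.90 in
Ȳ = 912000.00 / 16800.00 = 54.29 in

X̄ = 71.90 in, Ȳ = 54.29 in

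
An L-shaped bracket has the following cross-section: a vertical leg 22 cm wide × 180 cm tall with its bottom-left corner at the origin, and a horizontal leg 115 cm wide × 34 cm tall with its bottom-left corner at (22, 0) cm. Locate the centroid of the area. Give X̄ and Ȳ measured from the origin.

Part | A | x̄ᵢ | ȳᵢ | A·x̄ᵢ | A·ȳᵢ
vertical leg | 3960.00 | 11.00 | 90.00 | 43560.00 | 356400.00
horizontal leg | 3910.00 | 79.50 | 17.00 | 310845.00 | 66470.00
Σ | 7870.00 |  |  | 354405.00 | 422870.00
X̄ = 354405.00 / 7870.00 = 45.03 cm
Ȳ = 422870.00 / 7870.00 = 53.73 cm

X̄ = 45.03 cm, Ȳ = 53.73 cm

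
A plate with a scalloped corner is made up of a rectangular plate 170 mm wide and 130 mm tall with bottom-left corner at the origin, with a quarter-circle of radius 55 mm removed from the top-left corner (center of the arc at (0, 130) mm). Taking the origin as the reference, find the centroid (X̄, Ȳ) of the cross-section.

X̄ = 92.43 mm, Ȳ = 59.98 mm

Part | A | x̄ᵢ | ȳᵢ | A·x̄ᵢ | A·ȳᵢ
plate | 22100.00 | 85.00 | 65.00 | 1878500.00 | 1436500.00
removed quarter-circle | -2375.83 | 23.34 | 106.66 | -55458.33 | -253399.49
Σ | 19724.17 |  |  | 1823041.67 | 1183100.51
X̄ = 1823041.67 / 19724.17 = 92.43 mm
Ȳ = 1183100.51 / 19724.17 = 59.98 mm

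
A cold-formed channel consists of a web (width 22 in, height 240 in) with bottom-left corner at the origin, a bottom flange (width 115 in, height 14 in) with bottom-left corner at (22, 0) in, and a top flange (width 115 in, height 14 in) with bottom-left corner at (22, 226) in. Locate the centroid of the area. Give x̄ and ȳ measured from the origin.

x̄ = 36.95 in, ȳ = 120.00 in

Part | A | x̄ᵢ | ȳᵢ | A·x̄ᵢ | A·ȳᵢ
web | 5280.00 | 11.00 | 120.00 | 58080.00 | 633600.00
bottom flange | 1610.00 | 79.50 | 7.00 | 127995.00 | 11270.00
top flange | 1610.00 | 79.50 | 233.00 | 127995.00 | 375130.00
Σ | 8500.00 |  |  | 314070.00 | 1020000.00
x̄ = 314070.00 / 8500.00 = 36.95 in
ȳ = 1020000.00 / 8500.00 = 120.00 in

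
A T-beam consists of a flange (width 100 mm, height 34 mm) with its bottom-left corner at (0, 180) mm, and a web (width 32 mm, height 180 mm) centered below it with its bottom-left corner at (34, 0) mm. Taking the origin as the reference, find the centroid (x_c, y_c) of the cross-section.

web: A = 32 × 180 = 5760.00, centroid at (50.00, 90.00).
flange: A = 100 × 34 = 3400.00, centroid at (50.00, 197.00).
ΣA = 9160.00 mm²
ΣAx_c = (5760.00)(50.00) + (3400.00)(50.00) = 458000.00 mm³
ΣAy_c = (5760.00)(90.00) + (3400.00)(197.00) = 1188200.00 mm³
x_c = 458000.00 / 9160.00 = 50.00 mm
y_c = 1188200.00 / 9160.00 = 129.72 mm

x_c = 50.00 mm, y_c = 129.72 mm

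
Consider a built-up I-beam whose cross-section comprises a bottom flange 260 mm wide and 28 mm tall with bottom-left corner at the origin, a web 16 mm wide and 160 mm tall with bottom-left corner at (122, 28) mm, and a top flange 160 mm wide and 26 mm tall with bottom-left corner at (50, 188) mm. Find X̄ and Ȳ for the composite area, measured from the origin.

Part | A | x̄ᵢ | ȳᵢ | A·x̄ᵢ | A·ȳᵢ
bottom flange | 7280.00 | 130.00 | 14.00 | 946400.00 | 101920.00
web | 2560.00 | 130.00 | 108.00 | 332800.00 | 276480.00
top flange | 4160.00 | 130.00 | 201.00 | 540800.00 | 836160.00
Σ | 14000.00 |  |  | 1820000.00 | 1214560.00
X̄ = 1820000.00 / 14000.00 = 130.00 mm
Ȳ = 1214560.00 / 14000.00 = 86.75 mm

X̄ = 130.00 mm, Ȳ = 86.75 mm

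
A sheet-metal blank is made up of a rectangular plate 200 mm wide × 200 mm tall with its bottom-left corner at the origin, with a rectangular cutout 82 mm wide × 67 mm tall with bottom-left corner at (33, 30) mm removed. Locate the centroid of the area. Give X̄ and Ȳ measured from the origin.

X̄ = 104.14 mm, Ȳ = 105.81 mm

plate: A = 200 × 200 = 40000.00, centroid at (100.00, 100.00).
hole: A = −(82 × 67) = -5494.00, centroid at (74.00, 63.50).
ΣA = 34506.00 mm²
ΣAX̄ = (40000.00)(100.00) + (-5494.00)(74.00) = 3593444.00 mm³
ΣAȲ = (40000.00)(100.00) + (-5494.00)(63.50) = 3651131.00 mm³
X̄ = 3593444.00 / 34506.00 = 104.14 mm
Ȳ = 3651131.00 / 34506.00 = 105.81 mm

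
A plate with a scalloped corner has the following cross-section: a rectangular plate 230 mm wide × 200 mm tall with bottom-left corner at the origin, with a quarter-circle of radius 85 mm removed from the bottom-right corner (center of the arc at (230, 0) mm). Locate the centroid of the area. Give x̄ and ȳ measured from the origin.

plate: A = 230 × 200 = 46000.00, centroid at (115.00, 100.00).
removed quarter-circle: A = −¼π·85² = -5674.50, centroid at (193.92, 36.08).
ΣA = 40325.50 mm²
ΣAx̄ = (46000.00)(115.00) + (-5674.50)(193.92) = 4189572.94 mm³
ΣAȳ = (46000.00)(100.00) + (-5674.50)(36.08) = 4395291.67 mm³
x̄ = 4189572.94 / 40325.50 = 103.89 mm
ȳ = 4395291.67 / 40325.50 = 109.00 mm

x̄ = 103.89 mm, ȳ = 109.00 mm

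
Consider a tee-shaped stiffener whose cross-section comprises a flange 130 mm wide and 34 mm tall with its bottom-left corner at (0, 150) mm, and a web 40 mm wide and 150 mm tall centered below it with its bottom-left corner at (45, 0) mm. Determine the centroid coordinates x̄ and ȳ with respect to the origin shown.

x̄ = 65.00 mm, ȳ = 114.02 mm

Part | A | x̄ᵢ | ȳᵢ | A·x̄ᵢ | A·ȳᵢ
web | 6000.00 | 65.00 | 75.00 | 390000.00 | 450000.00
flange | 4420.00 | 65.00 | 167.00 | 287300.00 | 738140.00
Σ | 10420.00 |  |  | 677300.00 | 1188140.00
x̄ = 677300.00 / 10420.00 = 65.00 mm
ȳ = 1188140.00 / 10420.00 = 114.02 mm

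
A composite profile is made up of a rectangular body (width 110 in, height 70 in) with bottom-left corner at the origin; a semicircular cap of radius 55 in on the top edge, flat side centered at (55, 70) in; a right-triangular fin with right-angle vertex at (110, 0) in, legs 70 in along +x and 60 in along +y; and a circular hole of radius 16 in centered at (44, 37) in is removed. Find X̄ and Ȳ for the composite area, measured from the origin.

X̄ = 67.61 in, Ȳ = 52.76 in

rectangular body: A = 110 × 70 = 7700.00, centroid at (55.00, 35.00).
semicircular top: A = ½π·55² = 4751.66, centroid at (55.00, 93.34).
triangular fin: A = ½·70·60 = 2100.00, centroid at (133.33, 20.00).
hole: A = −π·16² = -804.25, centroid at (44.00, 37.00).
ΣA = 13747.41 in²
ΣAX̄ = (7700.00)(55.00) + (4751.66)(55.00) + (2100.00)(133.33) + (-804.25)(44.00) = 929454.34 in³
ΣAȲ = (7700.00)(35.00) + (4751.66)(93.34) + (2100.00)(20.00) + (-804.25)(37.00) = 725275.62 in³
X̄ = 929454.34 / 13747.41 = 67.61 in
Ȳ = 725275.62 / 13747.41 = 52.76 in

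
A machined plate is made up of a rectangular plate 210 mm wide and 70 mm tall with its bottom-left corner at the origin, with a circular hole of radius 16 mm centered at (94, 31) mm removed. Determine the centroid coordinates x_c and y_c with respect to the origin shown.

plate: A = 210 × 70 = 14700.00, centroid at (105.00, 35.00).
hole: A = −π·16² = -804.25, centroid at (94.00, 31.00).
ΣA = 13895.75 mm², ΣAx_c = 1467900.71 mm³, ΣAy_c = 489568.32 mm³.
x_c = 1467900.71/13895.75 = 105.64 mm; y_c = 489568.32/13895.75 = 35.23 mm.

x_c = 105.64 mm, y_c = 35.23 mm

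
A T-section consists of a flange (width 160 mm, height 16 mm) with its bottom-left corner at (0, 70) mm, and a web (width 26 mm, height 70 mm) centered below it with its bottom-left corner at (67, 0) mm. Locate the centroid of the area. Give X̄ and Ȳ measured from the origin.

X̄ = 80.00 mm, Ȳ = 60.13 mm

Part | A | x̄ᵢ | ȳᵢ | A·x̄ᵢ | A·ȳᵢ
web | 1820.00 | 80.00 | 35.00 | 145600.00 | 63700.00
flange | 2560.00 | 80.00 | 78.00 | 204800.00 | 199680.00
Σ | 4380.00 |  |  | 350400.00 | 263380.00
X̄ = 350400.00 / 4380.00 = 80.00 mm
Ȳ = 263380.00 / 4380.00 = 60.13 mm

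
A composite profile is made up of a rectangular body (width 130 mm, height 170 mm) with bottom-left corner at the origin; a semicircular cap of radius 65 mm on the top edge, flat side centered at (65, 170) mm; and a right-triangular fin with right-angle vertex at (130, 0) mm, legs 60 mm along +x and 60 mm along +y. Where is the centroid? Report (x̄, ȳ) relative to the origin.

x̄ = 70.01 mm, ȳ = 105.64 mm

Part | A | x̄ᵢ | ȳᵢ | A·x̄ᵢ | A·ȳᵢ
rectangular body | 22100.00 | 65.00 | 85.00 | 1436500.00 | 1878500.00
semicircular top | 6636.61 | 65.00 | 197.59 | 431379.94 | 1311307.80
triangular fin | 1800.00 | 150.00 | 20.00 | 270000.00 | 36000.00
Σ | 30536.61 |  |  | 2137879.94 | 3225807.80
x̄ = 2137879.94 / 30536.61 = 70.01 mm
ȳ = 3225807.80 / 30536.61 = 105.64 mm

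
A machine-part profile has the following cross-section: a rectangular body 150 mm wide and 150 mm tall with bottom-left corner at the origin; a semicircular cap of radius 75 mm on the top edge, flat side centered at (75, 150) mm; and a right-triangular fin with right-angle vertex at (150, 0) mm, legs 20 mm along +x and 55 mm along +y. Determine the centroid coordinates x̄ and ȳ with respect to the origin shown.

x̄ = 76.41 mm, ȳ = 103.63 mm

Part | A | x̄ᵢ | ȳᵢ | A·x̄ᵢ | A·ȳᵢ
rectangular body | 22500.00 | 75.00 | 75.00 | 1687500.00 | 1687500.00
semicircular top | 8835.73 | 75.00 | 181.83 | 662679.70 | 1606609.40
triangular fin | 550.00 | 156.67 | 18.33 | 86166.67 | 10083.33
Σ | 31885.73 |  |  | 2436346.37 | 3304192.73
x̄ = 2436346.37 / 31885.73 = 76.41 mm
ȳ = 3304192.73 / 31885.73 = 103.63 mm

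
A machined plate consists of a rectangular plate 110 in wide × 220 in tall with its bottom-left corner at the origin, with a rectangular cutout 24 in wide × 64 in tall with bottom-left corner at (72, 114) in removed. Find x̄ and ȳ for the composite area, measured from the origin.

Part | A | x̄ᵢ | ȳᵢ | A·x̄ᵢ | A·ȳᵢ
plate | 24200.00 | 55.00 | 110.00 | 1331000.00 | 2662000.00
hole | -1536.00 | 84.00 | 146.00 | -129024.00 | -224256.00
Σ | 22664.00 |  |  | 1201976.00 | 2437744.00
x̄ = 1201976.00 / 22664.00 = 53.03 in
ȳ = 2437744.00 / 22664.00 = 107.56 in

x̄ = 53.03 in, ȳ = 107.56 in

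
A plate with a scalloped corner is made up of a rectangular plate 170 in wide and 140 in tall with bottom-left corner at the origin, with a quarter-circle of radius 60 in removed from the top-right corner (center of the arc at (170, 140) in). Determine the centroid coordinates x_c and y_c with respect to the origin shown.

plate: A = 170 × 140 = 23800.00, centroid at (85.00, 70.00).
removed quarter-circle: A = −¼π·60² = -2827.43, centroid at (144.54, 114.54).
ΣA = 20972.57 in², ΣAx_c = 1614336.32 in³, ΣAy_c = 1342159.33 in³.
x_c = 1614336.32/20972.57 = 76.97 in; y_c = 1342159.33/20972.57 = 64.00 in.

x_c = 76.97 in, y_c = 64.00 in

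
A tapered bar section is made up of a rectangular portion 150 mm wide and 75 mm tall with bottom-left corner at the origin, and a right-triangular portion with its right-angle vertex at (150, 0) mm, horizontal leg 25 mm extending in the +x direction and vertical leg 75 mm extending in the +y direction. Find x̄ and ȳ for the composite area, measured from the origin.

Part | A | x̄ᵢ | ȳᵢ | A·x̄ᵢ | A·ȳᵢ
rectangular portion | 11250.00 | 75.00 | 37.50 | 843750.00 | 421875.00
triangular portion | 937.50 | 158.33 | 25.00 | 148437.50 | 23437.50
Σ | 12187.50 |  |  | 992187.50 | 445312.50
x̄ = 992187.50 / 12187.50 = 81.41 mm
ȳ = 445312.50 / 12187.50 = 36.54 mm

x̄ = 81.41 mm, ȳ = 36.54 mm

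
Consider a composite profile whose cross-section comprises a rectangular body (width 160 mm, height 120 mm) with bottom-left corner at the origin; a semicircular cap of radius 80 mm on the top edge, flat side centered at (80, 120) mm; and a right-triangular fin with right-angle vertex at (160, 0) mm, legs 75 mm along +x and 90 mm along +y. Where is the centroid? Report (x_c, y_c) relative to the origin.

x_c = 90.86 mm, y_c = 85.84 mm

rectangular body: A = 160 × 120 = 19200.00, centroid at (80.00, 60.00).
semicircular top: A = ½π·80² = 10053.10, centroid at (80.00, 153.95).
triangular fin: A = ½·75·90 = 3375.00, centroid at (185.00, 30.00).
ΣA = 32628.10 mm², ΣAx_c = 2964622.72 mm³, ΣAy_c = 2800954.91 mm³.
x_c = 2964622.72/32628.10 = 90.86 mm; y_c = 2800954.91/32628.10 = 85.84 mm.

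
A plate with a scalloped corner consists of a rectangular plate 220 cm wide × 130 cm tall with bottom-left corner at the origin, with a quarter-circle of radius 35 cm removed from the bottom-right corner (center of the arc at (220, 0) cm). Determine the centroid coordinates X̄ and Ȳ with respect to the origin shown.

plate: A = 220 × 130 = 28600.00, centroid at (110.00, 65.00).
removed quarter-circle: A = −¼π·35² = -962.11, centroid at (205.15, 14.85).
ΣA = 27637.89 cm², ΣAX̄ = 2948626.86 cm³, ΣAȲ = 1844708.33 cm³.
X̄ = 2948626.86/27637.89 = 106.69 cm; Ȳ = 1844708.33/27637.89 = 66.75 cm.

X̄ = 106.69 cm, Ȳ = 66.75 cm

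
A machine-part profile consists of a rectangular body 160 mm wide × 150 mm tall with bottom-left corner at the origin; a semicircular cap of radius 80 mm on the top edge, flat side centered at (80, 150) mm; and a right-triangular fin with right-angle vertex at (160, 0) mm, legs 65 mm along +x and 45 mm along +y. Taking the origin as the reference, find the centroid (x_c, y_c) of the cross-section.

x_c = 84.19 mm, y_c = 103.37 mm

Part | A | x̄ᵢ | ȳᵢ | A·x̄ᵢ | A·ȳᵢ
rectangular body | 24000.00 | 80.00 | 75.00 | 1920000.00 | 1800000.00
semicircular top | 10053.10 | 80.00 | 183.95 | 804247.72 | 1849297.81
triangular fin | 1462.50 | 181.67 | 15.00 | 265687.50 | 21937.50
Σ | 35515.60 |  |  | 2989935.22 | 3671235.31
x_c = 2989935.22 / 35515.60 = 84.19 mm
y_c = 3671235.31 / 35515.60 = 103.37 mm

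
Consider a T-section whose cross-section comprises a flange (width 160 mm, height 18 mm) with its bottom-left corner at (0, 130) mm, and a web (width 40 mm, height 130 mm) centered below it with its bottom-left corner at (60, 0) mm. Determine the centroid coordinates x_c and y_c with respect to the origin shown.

web: A = 40 × 130 = 5200.00, centroid at (80.00, 65.00).
flange: A = 160 × 18 = 2880.00, centroid at (80.00, 139.00).
ΣA = 8080.00 mm²
ΣAx_c = (5200.00)(80.00) + (2880.00)(80.00) = 646400.00 mm³
ΣAy_c = (5200.00)(65.00) + (2880.00)(139.00) = 738320.00 mm³
x_c = 646400.00 / 8080.00 = 80.00 mm
y_c = 738320.00 / 8080.00 = 91.38 mm

x_c = 80.00 mm, y_c = 91.38 mm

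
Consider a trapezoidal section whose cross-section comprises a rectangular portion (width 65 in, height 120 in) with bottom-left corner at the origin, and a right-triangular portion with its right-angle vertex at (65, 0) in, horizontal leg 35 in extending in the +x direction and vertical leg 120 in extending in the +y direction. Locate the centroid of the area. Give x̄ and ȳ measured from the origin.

Part | A | x̄ᵢ | ȳᵢ | A·x̄ᵢ | A·ȳᵢ
rectangular portion | 7800.00 | 32.50 | 60.00 | 253500.00 | 468000.00
triangular portion | 2100.00 | 76.67 | 40.00 | 161000.00 | 84000.00
Σ | 9900.00 |  |  | 414500.00 | 552000.00
x̄ = 414500.00 / 9900.00 = 41.87 in
ȳ = 552000.00 / 9900.00 = 55.76 in

x̄ = 41.87 in, ȳ = 55.76 in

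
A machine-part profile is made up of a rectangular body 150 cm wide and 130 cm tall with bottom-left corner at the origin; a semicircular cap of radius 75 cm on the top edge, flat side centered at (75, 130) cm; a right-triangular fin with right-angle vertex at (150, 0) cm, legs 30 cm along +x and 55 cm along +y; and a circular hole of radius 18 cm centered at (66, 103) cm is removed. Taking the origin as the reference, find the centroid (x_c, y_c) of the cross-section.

x_c = 77.82 cm, y_c = 92.66 cm

Part | A | x̄ᵢ | ȳᵢ | A·x̄ᵢ | A·ȳᵢ
rectangular body | 19500.00 | 75.00 | 65.00 | 1462500.00 | 1267500.00
semicircular top | 8835.73 | 75.00 | 161.83 | 662679.70 | 1429894.81
triangular fin | 825.00 | 160.00 | 18.33 | 132000.00 | 15125.00
hole | -1017.88 | 66.00 | 103.00 | -67179.82 | -104841.23
Σ | 28142.85 |  |  | 2189999.88 | 2607678.58
x_c = 2189999.88 / 28142.85 = 77.82 cm
y_c = 2607678.58 / 28142.85 = 92.66 cm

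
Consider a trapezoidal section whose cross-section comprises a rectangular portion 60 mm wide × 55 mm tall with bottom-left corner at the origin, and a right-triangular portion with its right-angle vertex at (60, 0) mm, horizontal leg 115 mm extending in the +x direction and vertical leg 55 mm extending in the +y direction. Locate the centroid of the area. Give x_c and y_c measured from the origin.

x_c = 63.44 mm, y_c = 23.01 mm

rectangular portion: A = 60 × 55 = 3300.00, centroid at (30.00, 27.50).
triangular portion: A = ½·115·55 = 3162.50, centroid at (98.33, 18.33).
ΣA = 6462.50 mm²
ΣAx_c = (3300.00)(30.00) + (3162.50)(98.33) = 409979.17 mm³
ΣAy_c = (3300.00)(27.50) + (3162.50)(18.33) = 148729.17 mm³
x_c = 409979.17 / 6462.50 = 63.44 mm
y_c = 148729.17 / 6462.50 = 23.01 mm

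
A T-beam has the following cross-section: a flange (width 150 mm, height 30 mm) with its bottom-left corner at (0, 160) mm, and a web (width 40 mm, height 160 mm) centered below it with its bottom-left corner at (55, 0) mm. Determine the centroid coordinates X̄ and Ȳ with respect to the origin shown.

Part | A | x̄ᵢ | ȳᵢ | A·x̄ᵢ | A·ȳᵢ
web | 6400.00 | 75.00 | 80.00 | 480000.00 | 512000.00
flange | 4500.00 | 75.00 | 175.00 | 337500.00 | 787500.00
Σ | 10900.00 |  |  | 817500.00 | 1299500.00
X̄ = 817500.00 / 10900.00 = 75.00 mm
Ȳ = 1299500.00 / 10900.00 = 119.22 mm

X̄ = 75.00 mm, Ȳ = 119.22 mm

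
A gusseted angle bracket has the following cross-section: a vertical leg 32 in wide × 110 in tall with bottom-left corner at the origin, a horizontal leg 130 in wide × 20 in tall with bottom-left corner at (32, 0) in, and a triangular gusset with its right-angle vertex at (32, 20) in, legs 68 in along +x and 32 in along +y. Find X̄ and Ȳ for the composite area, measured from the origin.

Part | A | x̄ᵢ | ȳᵢ | A·x̄ᵢ | A·ȳᵢ
vertical leg | 3520.00 | 16.00 | 55.00 | 56320.00 | 193600.00
horizontal leg | 2600.00 | 97.00 | 10.00 | 252200.00 | 26000.00
gusset | 1088.00 | 54.67 | 30.67 | 59477.33 | 33365.33
Σ | 7208.00 |  |  | 367997.33 | 252965.33
X̄ = 367997.33 / 7208.00 = 51.05 in
Ȳ = 252965.33 / 7208.00 = 35.10 in

X̄ = 51.05 in, Ȳ = 35.10 in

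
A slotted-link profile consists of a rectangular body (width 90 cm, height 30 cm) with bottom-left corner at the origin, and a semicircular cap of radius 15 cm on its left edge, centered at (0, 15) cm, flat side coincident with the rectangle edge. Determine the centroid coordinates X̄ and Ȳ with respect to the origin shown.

rectangular body: A = 90 × 30 = 2700.00, centroid at (45.00, 15.00).
semicircular end: A = ½π·15² = 353.43, centroid at (-6.37, 15.00).
ΣA = 3053.43 cm²
ΣAX̄ = (2700.00)(45.00) + (353.43)(-6.37) = 119250.00 cm³
ΣAȲ = (2700.00)(15.00) + (353.43)(15.00) = 45801.44 cm³
X̄ = 119250.00 / 3053.43 = 39.05 cm
Ȳ = 45801.44 / 3053.43 = 15.00 cm

X̄ = 39.05 cm, Ȳ = 15.00 cm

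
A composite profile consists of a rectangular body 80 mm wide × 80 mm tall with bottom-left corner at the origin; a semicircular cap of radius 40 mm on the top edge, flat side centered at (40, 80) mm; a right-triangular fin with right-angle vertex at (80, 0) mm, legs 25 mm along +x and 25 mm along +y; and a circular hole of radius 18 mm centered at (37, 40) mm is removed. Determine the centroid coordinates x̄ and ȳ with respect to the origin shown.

x̄ = 42.21 mm, ȳ = 56.24 mm

rectangular body: A = 80 × 80 = 6400.00, centroid at (40.00, 40.00).
semicircular top: A = ½π·40² = 2513.27, centroid at (40.00, 96.98).
triangular fin: A = ½·25·25 = 312.50, centroid at (88.33, 8.33).
hole: A = −π·18² = -1017.88, centroid at (37.00, 40.00).
ΣA = 8207.90 mm², ΣAx̄ = 346473.72 mm³, ΣAȳ = 461617.72 mm³.
x̄ = 346473.72/8207.90 = 42.21 mm; ȳ = 461617.72/8207.90 = 56.24 mm.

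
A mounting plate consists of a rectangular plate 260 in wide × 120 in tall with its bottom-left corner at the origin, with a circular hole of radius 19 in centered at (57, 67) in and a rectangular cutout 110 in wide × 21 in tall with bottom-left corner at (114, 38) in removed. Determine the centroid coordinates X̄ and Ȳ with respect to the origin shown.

X̄ = 129.74 in, Ȳ = 60.67 in

plate: A = 260 × 120 = 31200.00, centroid at (130.00, 60.00).
hole 1: A = −π·19² = -1134.11, centroid at (57.00, 67.00).
hole 2: A = −(110 × 21) = -2310.00, centroid at (169.00, 48.50).
ΣA = 27755.89 in², ΣAX̄ = 3600965.45 in³, ΣAȲ = 1683979.30 in³.
X̄ = 3600965.45/27755.89 = 129.74 in; Ȳ = 1683979.30/27755.89 = 60.67 in.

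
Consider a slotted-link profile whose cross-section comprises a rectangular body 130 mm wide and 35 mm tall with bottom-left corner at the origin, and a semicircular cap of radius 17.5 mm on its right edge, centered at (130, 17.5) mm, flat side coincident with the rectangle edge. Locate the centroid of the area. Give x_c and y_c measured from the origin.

x_c = 71.93 mm, y_c = 17.50 mm

Part | A | x̄ᵢ | ȳᵢ | A·x̄ᵢ | A·ȳᵢ
rectangular body | 4550.00 | 65.00 | 17.50 | 295750.00 | 79625.00
semicircular end | 481.06 | 137.43 | 17.50 | 66110.25 | 8418.49
Σ | 5031.06 |  |  | 361860.25 | 88043.49
x_c = 361860.25 / 5031.06 = 71.93 mm
y_c = 88043.49 / 5031.06 = 17.50 mm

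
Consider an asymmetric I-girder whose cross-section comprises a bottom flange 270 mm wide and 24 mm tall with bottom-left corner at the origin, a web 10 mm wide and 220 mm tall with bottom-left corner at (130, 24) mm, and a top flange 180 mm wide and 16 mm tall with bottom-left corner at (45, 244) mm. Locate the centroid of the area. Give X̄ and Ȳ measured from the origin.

X̄ = 135.00 mm, Ȳ = 95.01 mm

bottom flange: A = 270 × 24 = 6480.00, centroid at (135.00, 12.00).
web: A = 10 × 220 = 2200.00, centroid at (135.00, 134.00).
top flange: A = 180 × 16 = 2880.00, centroid at (135.00, 252.00).
ΣA = 11560.00 mm², ΣAX̄ = 1560600.00 mm³, ΣAȲ = 1098320.00 mm³.
X̄ = 1560600.00/11560.00 = 135.00 mm; Ȳ = 1098320.00/11560.00 = 95.01 mm.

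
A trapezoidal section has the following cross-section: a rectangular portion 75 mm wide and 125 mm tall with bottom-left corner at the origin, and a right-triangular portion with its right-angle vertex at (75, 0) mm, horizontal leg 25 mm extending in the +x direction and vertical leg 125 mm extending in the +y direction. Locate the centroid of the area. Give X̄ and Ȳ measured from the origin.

X̄ = 44.05 mm, Ȳ = 59.52 mm

rectangular portion: A = 75 × 125 = 9375.00, centroid at (37.50, 62.50).
triangular portion: A = ½·25·125 = 1562.50, centroid at (83.33, 41.67).
ΣA = 10937.50 mm², ΣAX̄ = 481770.83 mm³, ΣAȲ = 651041.67 mm³.
X̄ = 481770.83/10937.50 = 44.05 mm; Ȳ = 651041.67/10937.50 = 59.52 mm.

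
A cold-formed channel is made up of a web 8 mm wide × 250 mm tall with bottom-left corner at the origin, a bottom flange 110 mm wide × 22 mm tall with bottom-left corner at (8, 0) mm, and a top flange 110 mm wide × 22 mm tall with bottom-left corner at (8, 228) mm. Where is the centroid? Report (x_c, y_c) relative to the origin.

web: A = 8 × 250 = 2000.00, centroid at (4.00, 125.00).
bottom flange: A = 110 × 22 = 2420.00, centroid at (63.00, 11.00).
top flange: A = 110 × 22 = 2420.00, centroid at (63.00, 239.00).
ΣA = 6840.00 mm²
ΣAx_c = (2000.00)(4.00) + (2420.00)(63.00) + (2420.00)(63.00) = 312920.00 mm³
ΣAy_c = (2000.00)(125.00) + (2420.00)(11.00) + (2420.00)(239.00) = 855000.00 mm³
x_c = 312920.00 / 6840.00 = 45.75 mm
y_c = 855000.00 / 6840.00 = 125.00 mm

x_c = 45.75 mm, y_c = 125.00 mm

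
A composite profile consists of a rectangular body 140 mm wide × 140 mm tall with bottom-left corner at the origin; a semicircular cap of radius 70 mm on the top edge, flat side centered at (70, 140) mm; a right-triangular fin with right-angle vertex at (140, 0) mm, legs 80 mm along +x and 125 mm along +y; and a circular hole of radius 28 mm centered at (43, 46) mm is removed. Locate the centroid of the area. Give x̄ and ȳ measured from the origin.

x̄ = 88.43 mm, ȳ = 92.96 mm

rectangular body: A = 140 × 140 = 19600.00, centroid at (70.00, 70.00).
semicircular top: A = ½π·70² = 7696.90, centroid at (70.00, 169.71).
triangular fin: A = ½·80·125 = 5000.00, centroid at (166.67, 41.67).
hole: A = −π·28² = -2463.01, centroid at (43.00, 46.00).
ΣA = 29833.89 mm², ΣAx̄ = 2638207.10 mm³, ΣAȳ = 2773267.88 mm³.
x̄ = 2638207.10/29833.89 = 88.43 mm; ȳ = 2773267.88/29833.89 = 92.96 mm.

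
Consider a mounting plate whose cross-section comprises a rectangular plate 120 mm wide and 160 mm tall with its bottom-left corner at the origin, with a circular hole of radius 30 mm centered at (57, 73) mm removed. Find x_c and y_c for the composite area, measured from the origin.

x_c = 60.52 mm, y_c = 81.21 mm

Part | A | x̄ᵢ | ȳᵢ | A·x̄ᵢ | A·ȳᵢ
plate | 19200.00 | 60.00 | 80.00 | 1152000.00 | 1536000.00
hole | -2827.43 | 57.00 | 73.00 | -161163.70 | -206402.64
Σ | 16372.57 |  |  | 990836.30 | 1329597.36
x_c = 990836.30 / 16372.57 = 60.52 mm
y_c = 1329597.36 / 16372.57 = 81.21 mm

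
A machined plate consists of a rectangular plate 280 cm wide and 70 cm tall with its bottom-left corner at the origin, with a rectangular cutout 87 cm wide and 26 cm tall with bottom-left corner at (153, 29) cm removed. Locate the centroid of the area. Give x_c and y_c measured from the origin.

x_c = 132.63 cm, y_c = 34.09 cm

plate: A = 280 × 70 = 19600.00, centroid at (140.00, 35.00).
hole: A = −(87 × 26) = -2262.00, centroid at (196.50, 42.00).
ΣA = 17338.00 cm², ΣAx_c = 2299517.00 cm³, ΣAy_c = 590996.00 cm³.
x_c = 2299517.00/17338.00 = 132.63 cm; y_c = 590996.00/17338.00 = 34.09 cm.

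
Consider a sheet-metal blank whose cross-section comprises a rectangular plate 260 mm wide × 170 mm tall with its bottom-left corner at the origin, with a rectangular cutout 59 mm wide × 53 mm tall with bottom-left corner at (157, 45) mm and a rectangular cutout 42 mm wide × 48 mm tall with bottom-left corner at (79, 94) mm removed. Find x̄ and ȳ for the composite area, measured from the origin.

plate: A = 260 × 170 = 44200.00, centroid at (130.00, 85.00).
hole 1: A = −(59 × 53) = -3127.00, centroid at (186.50, 71.50).
hole 2: A = −(42 × 48) = -2016.00, centroid at (100.00, 118.00).
ΣA = 39057.00 mm², ΣAx̄ = 4961214.50 mm³, ΣAȳ = 3295531.50 mm³.
x̄ = 4961214.50/39057.00 = 127.02 mm; ȳ = 3295531.50/39057.00 = 84.38 mm.

x̄ = 127.02 mm, ȳ = 84.38 mm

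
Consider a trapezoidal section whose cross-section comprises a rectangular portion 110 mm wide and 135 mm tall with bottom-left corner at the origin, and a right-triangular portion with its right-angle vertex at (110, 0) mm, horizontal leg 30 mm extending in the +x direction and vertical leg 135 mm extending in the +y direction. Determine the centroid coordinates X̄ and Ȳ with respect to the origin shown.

X̄ = 62.80 mm, Ȳ = 64.80 mm

rectangular portion: A = 110 × 135 = 14850.00, centroid at (55.00, 67.50).
triangular portion: A = ½·30·135 = 2025.00, centroid at (120.00, 45.00).
ΣA = 16875.00 mm², ΣAX̄ = 1059750.00 mm³, ΣAȲ = 1093500.00 mm³.
X̄ = 1059750.00/16875.00 = 62.80 mm; Ȳ = 1093500.00/16875.00 = 64.80 mm.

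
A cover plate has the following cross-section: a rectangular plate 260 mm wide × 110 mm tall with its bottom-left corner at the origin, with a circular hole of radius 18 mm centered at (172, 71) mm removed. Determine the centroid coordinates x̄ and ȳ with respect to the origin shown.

plate: A = 260 × 110 = 28600.00, centroid at (130.00, 55.00).
hole: A = −π·18² = -1017.88, centroid at (172.00, 71.00).
ΣA = 27582.12 mm²
ΣAx̄ = (28600.00)(130.00) + (-1017.88)(172.00) = 3542925.32 mm³
ΣAȳ = (28600.00)(55.00) + (-1017.88)(71.00) = 1500730.80 mm³
x̄ = 3542925.32 / 27582.12 = 128.45 mm
ȳ = 1500730.80 / 27582.12 = 54.41 mm

x̄ = 128.45 mm, ȳ = 54.41 mm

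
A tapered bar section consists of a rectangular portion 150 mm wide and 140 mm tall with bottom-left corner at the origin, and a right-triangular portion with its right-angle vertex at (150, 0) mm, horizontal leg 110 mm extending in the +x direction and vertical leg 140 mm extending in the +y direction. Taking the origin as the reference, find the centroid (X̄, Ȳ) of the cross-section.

rectangular portion: A = 150 × 140 = 21000.00, centroid at (75.00, 70.00).
triangular portion: A = ½·110·140 = 7700.00, centroid at (186.67, 46.67).
ΣA = 28700.00 mm², ΣAX̄ = 3012333.33 mm³, ΣAȲ = 1829333.33 mm³.
X̄ = 3012333.33/28700.00 = 104.96 mm; Ȳ = 1829333.33/28700.00 = 63.74 mm.

X̄ = 104.96 mm, Ȳ = 63.74 mm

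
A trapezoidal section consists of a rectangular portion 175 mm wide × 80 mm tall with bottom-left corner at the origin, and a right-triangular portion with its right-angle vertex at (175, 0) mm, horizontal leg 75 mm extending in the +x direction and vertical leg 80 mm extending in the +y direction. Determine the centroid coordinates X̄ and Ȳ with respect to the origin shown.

X̄ = 107.35 mm, Ȳ = 37.65 mm

rectangular portion: A = 175 × 80 = 14000.00, centroid at (87.50, 40.00).
triangular portion: A = ½·75·80 = 3000.00, centroid at (200.00, 26.67).
ΣA = 17000.00 mm²
ΣAX̄ = (14000.00)(87.50) + (3000.00)(200.00) = 1825000.00 mm³
ΣAȲ = (14000.00)(40.00) + (3000.00)(26.67) = 640000.00 mm³
X̄ = 1825000.00 / 17000.00 = 107.35 mm
Ȳ = 640000.00 / 17000.00 = 37.65 mm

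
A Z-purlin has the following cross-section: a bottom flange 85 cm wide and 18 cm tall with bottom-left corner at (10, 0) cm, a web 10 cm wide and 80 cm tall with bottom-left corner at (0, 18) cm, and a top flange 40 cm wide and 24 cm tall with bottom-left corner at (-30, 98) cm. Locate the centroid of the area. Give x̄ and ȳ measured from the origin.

x̄ = 22.71 cm, ȳ = 50.39 cm

Part | A | x̄ᵢ | ȳᵢ | A·x̄ᵢ | A·ȳᵢ
bottom flange | 1530.00 | 52.50 | 9.00 | 80325.00 | 13770.00
web | 800.00 | 5.00 | 58.00 | 4000.00 | 46400.00
top flange | 960.00 | -10.00 | 110.00 | -9600.00 | 105600.00
Σ | 3290.00 |  |  | 74725.00 | 165770.00
x̄ = 74725.00 / 3290.00 = 22.71 cm
ȳ = 165770.00 / 3290.00 = 50.39 cm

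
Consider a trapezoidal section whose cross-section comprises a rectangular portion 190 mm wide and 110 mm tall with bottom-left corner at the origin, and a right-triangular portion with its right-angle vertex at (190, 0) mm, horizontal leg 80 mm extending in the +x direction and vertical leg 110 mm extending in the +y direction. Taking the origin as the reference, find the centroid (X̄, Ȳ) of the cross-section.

X̄ = 116.16 mm, Ȳ = 51.81 mm

rectangular portion: A = 190 × 110 = 20900.00, centroid at (95.00, 55.00).
triangular portion: A = ½·80·110 = 4400.00, centroid at (216.67, 36.67).
ΣA = 25300.00 mm², ΣAX̄ = 2938833.33 mm³, ΣAȲ = 1310833.33 mm³.
X̄ = 2938833.33/25300.00 = 116.16 mm; Ȳ = 1310833.33/25300.00 = 51.81 mm.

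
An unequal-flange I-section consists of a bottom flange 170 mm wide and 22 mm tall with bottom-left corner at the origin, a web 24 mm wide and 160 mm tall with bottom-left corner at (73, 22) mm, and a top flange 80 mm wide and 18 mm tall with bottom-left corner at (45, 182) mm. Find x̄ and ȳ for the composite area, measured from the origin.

Part | A | x̄ᵢ | ȳᵢ | A·x̄ᵢ | A·ȳᵢ
bottom flange | 3740.00 | 85.00 | 11.00 | 317900.00 | 41140.00
web | 3840.00 | 85.00 | 102.00 | 326400.00 | 391680.00
top flange | 1440.00 | 85.00 | 191.00 | 122400.00 | 275040.00
Σ | 9020.00 |  |  | 766700.00 | 707860.00
x̄ = 766700.00 / 9020.00 = 85.00 mm
ȳ = 707860.00 / 9020.00 = 78.48 mm

x̄ = 85.00 mm, ȳ = 78.48 mm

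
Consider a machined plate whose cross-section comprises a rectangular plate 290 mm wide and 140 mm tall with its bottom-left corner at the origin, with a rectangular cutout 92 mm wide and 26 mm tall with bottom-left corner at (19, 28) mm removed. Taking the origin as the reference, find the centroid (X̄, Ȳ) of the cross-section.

X̄ = 150.01 mm, Ȳ = 71.82 mm

Part | A | x̄ᵢ | ȳᵢ | A·x̄ᵢ | A·ȳᵢ
plate | 40600.00 | 145.00 | 70.00 | 5887000.00 | 2842000.00
hole | -2392.00 | 65.00 | 41.00 | -155480.00 | -98072.00
Σ | 38208.00 |  |  | 5731520.00 | 2743928.00
X̄ = 5731520.00 / 38208.00 = 150.01 mm
Ȳ = 2743928.00 / 38208.00 = 71.82 mm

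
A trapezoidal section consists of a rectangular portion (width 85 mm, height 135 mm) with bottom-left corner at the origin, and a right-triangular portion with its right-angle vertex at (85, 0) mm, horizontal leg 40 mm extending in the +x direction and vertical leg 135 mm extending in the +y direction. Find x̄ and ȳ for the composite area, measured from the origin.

rectangular portion: A = 85 × 135 = 11475.00, centroid at (42.50, 67.50).
triangular portion: A = ½·40·135 = 2700.00, centroid at (98.33, 45.00).
ΣA = 14175.00 mm², ΣAx̄ = 753187.50 mm³, ΣAȳ = 896062.50 mm³.
x̄ = 753187.50/14175.00 = 53.13 mm; ȳ = 896062.50/14175.00 = 63.21 mm.

x̄ = 53.13 mm, ȳ = 63.21 mm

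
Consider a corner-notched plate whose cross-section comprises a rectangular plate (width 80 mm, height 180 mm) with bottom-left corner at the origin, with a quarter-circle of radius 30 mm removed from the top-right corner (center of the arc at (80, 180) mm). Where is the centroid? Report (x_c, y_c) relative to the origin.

Part | A | x̄ᵢ | ȳᵢ | A·x̄ᵢ | A·ȳᵢ
plate | 14400.00 | 40.00 | 90.00 | 576000.00 | 1296000.00
removed quarter-circle | -706.86 | 67.27 | 167.27 | -47548.67 | -118234.50
Σ | 13693.14 |  |  | 528451.33 | 1177765.50
x_c = 528451.33 / 13693.14 = 38.59 mm
y_c = 1177765.50 / 13693.14 = 86.01 mm

x_c = 38.59 mm, y_c = 86.01 mm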